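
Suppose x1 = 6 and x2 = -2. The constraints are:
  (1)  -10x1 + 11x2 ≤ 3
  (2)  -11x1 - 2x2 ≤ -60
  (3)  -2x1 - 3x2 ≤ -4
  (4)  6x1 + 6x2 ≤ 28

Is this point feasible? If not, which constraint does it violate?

(1): -82 ≤ 3 ✓
(2): -62 ≤ -60 ✓
(3): -6 ≤ -4 ✓
(4): 24 ≤ 28 ✓

feasible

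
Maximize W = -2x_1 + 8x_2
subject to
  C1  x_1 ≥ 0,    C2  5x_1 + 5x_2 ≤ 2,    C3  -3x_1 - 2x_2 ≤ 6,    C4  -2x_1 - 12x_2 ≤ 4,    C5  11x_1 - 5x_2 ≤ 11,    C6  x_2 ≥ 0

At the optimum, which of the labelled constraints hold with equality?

C1 and C2

Extreme points and W = -2x_1 + 8x_2:
  (0, 2/5) → W = 16/5
  (0, 0) → W = 0
  (2/5, 0) → W = -4/5

The maximum is at (0, 2/5). Substituting into each constraint, equality holds for C1 and C2; the remaining constraints have slack.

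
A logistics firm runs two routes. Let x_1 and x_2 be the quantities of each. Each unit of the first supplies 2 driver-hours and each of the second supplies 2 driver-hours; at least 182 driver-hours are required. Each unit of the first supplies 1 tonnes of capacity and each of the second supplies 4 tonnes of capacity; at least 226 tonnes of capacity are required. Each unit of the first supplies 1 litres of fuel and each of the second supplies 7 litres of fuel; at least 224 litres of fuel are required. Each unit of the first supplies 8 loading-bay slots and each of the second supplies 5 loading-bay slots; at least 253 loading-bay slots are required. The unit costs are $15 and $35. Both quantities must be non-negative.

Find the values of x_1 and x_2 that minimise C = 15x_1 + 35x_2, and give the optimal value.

Corner points and C = 15x_1 + 35x_2:
  (0, 91) → C = 3185
  (226, 0) → C = 3390
  (46, 45) → C = 2265
The feasible region is unbounded (it extends along (0, 1), (1, 0)), but C strictly increases along every unbounded feasible direction, so there is no improving ray and the minimum is attained at a vertex.

x_1 = 46, x_2 = 45, minimum C = 2265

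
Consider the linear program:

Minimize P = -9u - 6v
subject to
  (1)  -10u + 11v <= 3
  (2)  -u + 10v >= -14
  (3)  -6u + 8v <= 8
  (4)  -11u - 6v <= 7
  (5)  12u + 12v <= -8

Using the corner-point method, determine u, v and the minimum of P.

Feasible corners and P = -9u - 6v:
  (-95/181, -37/181) → P = 1077/181
  (-31/63, -11/63) → P = 115/21
  (7/58, -161/116) → P = 210/29
  (2/3, -4/3) → P = 2

The optimum lies where -u + 10v = -14 and 12u + 12v = -8.
Solving simultaneously gives u = 2/3, v = -4/3.

u = 2/3, v = -4/3, minimum P = 2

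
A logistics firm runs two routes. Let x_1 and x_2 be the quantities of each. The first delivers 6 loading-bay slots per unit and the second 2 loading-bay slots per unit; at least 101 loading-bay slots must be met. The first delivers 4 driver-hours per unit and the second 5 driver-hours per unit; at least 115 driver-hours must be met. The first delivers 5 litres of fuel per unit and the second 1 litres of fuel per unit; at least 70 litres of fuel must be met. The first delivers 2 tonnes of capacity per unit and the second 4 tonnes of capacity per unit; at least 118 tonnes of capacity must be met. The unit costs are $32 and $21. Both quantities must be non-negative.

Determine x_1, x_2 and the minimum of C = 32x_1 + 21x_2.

Extreme points and C = 32x_1 + 21x_2:
  (0, 70) → C = 1470
  (59, 0) → C = 1888
  (9, 25) → C = 813
The feasible region is unbounded (it extends along (0, 1), (1, 0)), but C strictly increases along every unbounded feasible direction, so there is no improving ray and the minimum is attained at a vertex.

x_1 = 9, x_2 = 25, minimum C = 813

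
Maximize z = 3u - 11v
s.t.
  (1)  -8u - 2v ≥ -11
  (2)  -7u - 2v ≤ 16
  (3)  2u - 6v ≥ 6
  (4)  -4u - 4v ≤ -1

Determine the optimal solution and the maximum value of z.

u = 7/4, v = -3/2, maximum z = 87/4

Corner points and z = 3u - 11v:
  (3/2, -1/2) → z = 10
  (7/4, -3/2) → z = 87/4
  (15/16, -11/16) → z = 83/8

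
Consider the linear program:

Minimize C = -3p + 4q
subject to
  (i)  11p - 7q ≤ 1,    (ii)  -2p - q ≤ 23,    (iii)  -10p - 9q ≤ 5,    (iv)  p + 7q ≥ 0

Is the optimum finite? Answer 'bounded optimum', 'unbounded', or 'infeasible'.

Vertices and C = -3p + 4q:
  (1/12, -1/84) → C = -25/84
  (-101/4, 55/2) → C = 743/4
  (-35/61, 5/61) → C = 125/61
The feasible region has finitely many vertices and no improving ray; the minimum is -25/84 at (1/12, -1/84).

bounded optimum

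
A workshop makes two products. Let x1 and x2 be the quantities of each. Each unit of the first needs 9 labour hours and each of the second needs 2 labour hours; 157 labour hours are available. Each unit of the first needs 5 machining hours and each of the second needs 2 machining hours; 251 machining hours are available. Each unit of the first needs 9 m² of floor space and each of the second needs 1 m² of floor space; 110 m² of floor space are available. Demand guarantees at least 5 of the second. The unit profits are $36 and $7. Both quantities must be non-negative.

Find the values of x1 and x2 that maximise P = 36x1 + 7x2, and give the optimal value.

At the optimal vertex, 9x1 + 2x2 = 157 and 9x1 + x2 = 110.
Solving simultaneously gives x1 = 7, x2 = 47.

x1 = 7, x2 = 47, maximum P = 581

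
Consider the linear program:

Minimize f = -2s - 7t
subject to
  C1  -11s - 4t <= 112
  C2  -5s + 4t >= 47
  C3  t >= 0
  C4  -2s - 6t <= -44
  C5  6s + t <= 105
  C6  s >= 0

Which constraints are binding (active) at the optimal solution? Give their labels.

Corner points and f = -2s - 7t:
  (373/29, 807/29) → f = -6395/29
  (0, 47/4) → f = -329/4
  (0, 105) → f = -735

The minimum is at (0, 105). Substituting into each constraint, equality holds for C5 and C6; the remaining constraints have slack.

C5 and C6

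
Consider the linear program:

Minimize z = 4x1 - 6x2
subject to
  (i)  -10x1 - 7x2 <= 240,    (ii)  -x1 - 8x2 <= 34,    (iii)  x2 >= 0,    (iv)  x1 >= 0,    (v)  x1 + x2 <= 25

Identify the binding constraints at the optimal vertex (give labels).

(iv) and (v)

Vertices and z = 4x1 - 6x2:
  (0, 0) → z = 0
  (25, 0) → z = 100
  (0, 25) → z = -150

The minimum is at (0, 25). Substituting into each constraint, equality holds for (iv) and (v); the remaining constraints have slack.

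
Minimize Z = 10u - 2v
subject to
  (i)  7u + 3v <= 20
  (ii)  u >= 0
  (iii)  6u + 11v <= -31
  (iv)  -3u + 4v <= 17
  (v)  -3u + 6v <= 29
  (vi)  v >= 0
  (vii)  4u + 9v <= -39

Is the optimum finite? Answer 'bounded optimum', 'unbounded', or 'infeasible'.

infeasible

The boundaries 7u + 3v = 20 and 4u + 9v = -39 meet at (99/17, -353/51), but that point violates v ≥ 0. Every candidate vertex is excluded by some other constraint, so the feasible region is empty.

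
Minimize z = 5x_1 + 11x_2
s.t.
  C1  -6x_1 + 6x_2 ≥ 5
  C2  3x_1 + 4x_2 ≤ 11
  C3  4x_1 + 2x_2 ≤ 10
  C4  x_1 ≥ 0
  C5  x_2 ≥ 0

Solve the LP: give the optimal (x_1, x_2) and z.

x_1 = 0, x_2 = 5/6, minimum z = 55/6

Corner points and z = 5x_1 + 11x_2:
  (23/21, 27/14) → z = 1121/42
  (0, 5/6) → z = 55/6
  (0, 11/4) → z = 121/4

The optimum lies where -6x_1 + 6x_2 = 5 and x_1 = 0.
Solving simultaneously gives x_1 = 0, x_2 = 5/6.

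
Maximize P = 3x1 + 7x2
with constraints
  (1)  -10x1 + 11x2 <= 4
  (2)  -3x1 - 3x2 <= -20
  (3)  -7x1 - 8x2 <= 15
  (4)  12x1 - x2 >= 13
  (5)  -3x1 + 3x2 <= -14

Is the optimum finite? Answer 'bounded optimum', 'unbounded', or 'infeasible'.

From the feasible point (166/3, 152/3), moving in the direction (11, 10) keeps every constraint satisfied while P increases without bound.

unbounded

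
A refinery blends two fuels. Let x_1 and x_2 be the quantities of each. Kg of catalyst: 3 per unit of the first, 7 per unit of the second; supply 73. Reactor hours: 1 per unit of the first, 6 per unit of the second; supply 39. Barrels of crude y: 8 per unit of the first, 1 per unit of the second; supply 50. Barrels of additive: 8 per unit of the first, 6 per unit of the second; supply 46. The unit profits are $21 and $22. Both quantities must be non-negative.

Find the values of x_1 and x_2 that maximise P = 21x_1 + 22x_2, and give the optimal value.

x_1 = 1, x_2 = 19/3, maximum P = 481/3

Extreme points and P = 21x_1 + 22x_2:
  (0, 0) → P = 0
  (0, 13/2) → P = 143
  (23/4, 0) → P = 483/4
  (1, 19/3) → P = 481/3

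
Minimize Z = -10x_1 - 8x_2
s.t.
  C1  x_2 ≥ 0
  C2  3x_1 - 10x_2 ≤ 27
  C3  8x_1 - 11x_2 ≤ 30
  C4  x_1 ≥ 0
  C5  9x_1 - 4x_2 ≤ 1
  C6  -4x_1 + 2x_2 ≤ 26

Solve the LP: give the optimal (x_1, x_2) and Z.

Vertices and Z = -10x_1 - 8x_2:
  (0, 0) → Z = 0
  (1/9, 0) → Z = -10/9
  (0, 13) → Z = -104
  (53, 119) → Z = -1482

The binding constraints are 9x_1 - 4x_2 = 1 and -4x_1 + 2x_2 = 26.
Solving simultaneously gives x_1 = 53, x_2 = 119.

x_1 = 53, x_2 = 119, minimum Z = -1482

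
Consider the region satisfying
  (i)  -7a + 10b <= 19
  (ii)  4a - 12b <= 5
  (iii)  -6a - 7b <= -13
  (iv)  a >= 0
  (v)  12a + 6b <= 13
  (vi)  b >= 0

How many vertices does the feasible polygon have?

4

Intersecting each pair of boundary lines and keeping only the points that satisfy every inequality leaves:
  (0, 19/10)
  (8/81, 319/162)
  (0, 13/7)
  (13/48, 13/8)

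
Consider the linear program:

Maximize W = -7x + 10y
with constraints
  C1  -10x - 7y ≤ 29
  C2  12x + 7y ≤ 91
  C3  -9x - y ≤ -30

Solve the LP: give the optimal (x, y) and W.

x = 7/3, y = 9, maximum W = 221/3

Vertices and W = -7x + 10y:
  (60, -629/7) → W = -9230/7
  (239/53, -561/53) → W = -7283/53
  (7/3, 9) → W = 221/3

The optimum lies where 12x + 7y = 91 and -9x - y = -30.
Solving simultaneously gives x = 7/3, y = 9.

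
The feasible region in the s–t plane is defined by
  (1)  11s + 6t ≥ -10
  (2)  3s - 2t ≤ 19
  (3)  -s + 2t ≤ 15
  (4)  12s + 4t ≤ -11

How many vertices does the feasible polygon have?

3

Of the 6 pairwise boundary intersections, those satisfying every inequality are:
  (-55/14, 155/28)
  (-13/14, 1/28)
  (-41/14, 169/28)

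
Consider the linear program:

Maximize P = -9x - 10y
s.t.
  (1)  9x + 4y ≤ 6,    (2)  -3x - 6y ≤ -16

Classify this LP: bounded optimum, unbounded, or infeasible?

From the feasible point (-2/3, 3), moving in the direction (-6, 3) keeps every constraint satisfied while P increases without bound.

unbounded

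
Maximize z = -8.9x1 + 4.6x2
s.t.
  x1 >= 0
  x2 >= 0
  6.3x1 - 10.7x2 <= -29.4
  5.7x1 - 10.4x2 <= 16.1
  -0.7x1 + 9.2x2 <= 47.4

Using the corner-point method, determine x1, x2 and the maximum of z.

x1 = 0, x2 = 237/46, maximum z = 237/10

At the optimal vertex, x1 = 0 and -0.7x1 + 9.2x2 = 47.4.
Solving simultaneously gives x1 = 0, x2 = 237/46.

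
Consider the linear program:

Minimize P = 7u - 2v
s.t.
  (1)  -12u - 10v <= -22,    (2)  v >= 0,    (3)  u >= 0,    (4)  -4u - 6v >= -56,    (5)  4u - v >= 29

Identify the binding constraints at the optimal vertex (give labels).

(4) and (5)

Extreme points and P = 7u - 2v:
  (14, 0) → P = 98
  (29/4, 0) → P = 203/4
  (115/14, 27/7) → P = 697/14

The minimum is at (115/14, 27/7). Substituting into each constraint, equality holds for (4) and (5); the remaining constraints have slack.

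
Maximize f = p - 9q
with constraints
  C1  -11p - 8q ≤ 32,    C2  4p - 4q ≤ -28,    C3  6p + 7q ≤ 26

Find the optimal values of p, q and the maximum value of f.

p = -88/19, q = 45/19, maximum f = -493/19

The optimum lies where -11p - 8q = 32 and 4p - 4q = -28.
Solving simultaneously gives p = -88/19, q = 45/19.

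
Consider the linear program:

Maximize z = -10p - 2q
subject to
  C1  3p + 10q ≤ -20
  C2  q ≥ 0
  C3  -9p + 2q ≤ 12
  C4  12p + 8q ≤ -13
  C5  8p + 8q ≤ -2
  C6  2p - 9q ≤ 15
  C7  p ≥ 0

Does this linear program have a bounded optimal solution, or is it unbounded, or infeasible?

The boundaries 2p - 9q = 15 and p = 0 meet at (0, -5/3), but that point violates 3p + 10q ≤ -20. Every candidate vertex is excluded by some other constraint, so the feasible region is empty.

infeasible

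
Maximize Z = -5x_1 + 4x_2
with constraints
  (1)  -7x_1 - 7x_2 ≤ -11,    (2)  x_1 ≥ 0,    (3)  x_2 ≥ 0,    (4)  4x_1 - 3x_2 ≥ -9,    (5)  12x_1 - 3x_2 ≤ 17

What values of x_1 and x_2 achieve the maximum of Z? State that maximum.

x_1 = 13/4, x_2 = 22/3, maximum Z = 157/12

Feasible corners and Z = -5x_1 + 4x_2:
  (0, 11/7) → Z = 44/7
  (152/105, 13/105) → Z = -236/35
  (0, 3) → Z = 12
  (13/4, 22/3) → Z = 157/12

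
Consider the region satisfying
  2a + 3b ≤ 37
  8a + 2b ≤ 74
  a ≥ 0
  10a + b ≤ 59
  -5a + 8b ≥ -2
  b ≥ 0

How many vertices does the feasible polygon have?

Pairwise boundary intersections that survive every other constraint:
  (0, 37/3)
  (5, 9)
  (0, 0)
  (474/85, 55/17)
  (2/5, 0)

5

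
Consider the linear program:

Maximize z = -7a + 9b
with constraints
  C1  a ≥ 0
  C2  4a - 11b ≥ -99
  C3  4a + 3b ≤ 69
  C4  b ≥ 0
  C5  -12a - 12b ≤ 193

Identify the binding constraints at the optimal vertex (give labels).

Extreme points and z = -7a + 9b:
  (0, 9) → z = 81
  (0, 0) → z = 0
  (33/4, 12) → z = 201/4
  (69/4, 0) → z = -483/4

The maximum is at (0, 9). Substituting into each constraint, equality holds for C1 and C2; the remaining constraints have slack.

C1 and C2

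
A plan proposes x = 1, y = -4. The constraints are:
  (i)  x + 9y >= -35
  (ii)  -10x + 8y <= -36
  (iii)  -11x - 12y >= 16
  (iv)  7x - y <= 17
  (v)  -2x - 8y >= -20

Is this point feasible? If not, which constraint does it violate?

feasible

(i): -35 ≥ -35 ✓
(ii): -42 ≤ -36 ✓
(iii): 37 ≥ 16 ✓
(iv): 11 ≤ 17 ✓
(v): 30 ≥ -20 ✓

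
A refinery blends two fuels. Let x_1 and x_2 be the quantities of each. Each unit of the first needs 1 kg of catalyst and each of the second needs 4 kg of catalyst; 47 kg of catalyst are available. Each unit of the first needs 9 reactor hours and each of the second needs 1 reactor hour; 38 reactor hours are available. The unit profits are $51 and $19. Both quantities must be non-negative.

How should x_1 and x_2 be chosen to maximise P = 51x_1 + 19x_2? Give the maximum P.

Corner points and P = 51x_1 + 19x_2:
  (0, 0) → P = 0
  (0, 47/4) → P = 893/4
  (38/9, 0) → P = 646/3
  (3, 11) → P = 362

x_1 = 3, x_2 = 11, maximum P = 362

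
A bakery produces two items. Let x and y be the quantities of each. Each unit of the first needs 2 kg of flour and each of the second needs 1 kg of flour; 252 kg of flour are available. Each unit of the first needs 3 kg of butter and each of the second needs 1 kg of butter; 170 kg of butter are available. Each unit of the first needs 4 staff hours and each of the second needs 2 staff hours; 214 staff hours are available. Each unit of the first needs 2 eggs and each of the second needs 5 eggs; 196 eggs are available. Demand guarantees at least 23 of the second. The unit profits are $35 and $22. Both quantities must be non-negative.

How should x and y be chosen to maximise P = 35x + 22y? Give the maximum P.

At the optimal vertex, 2x + 5y = 196 and y = 23.
Solving simultaneously gives x = 81/2, y = 23.

x = 81/2, y = 23, maximum P = 3847/2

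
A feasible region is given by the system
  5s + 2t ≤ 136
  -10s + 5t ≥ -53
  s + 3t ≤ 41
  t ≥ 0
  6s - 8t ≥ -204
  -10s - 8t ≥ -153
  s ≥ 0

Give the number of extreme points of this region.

5

Of the 21 pairwise boundary intersections, those satisfying every inequality are:
  (53/10, 0)
  (1189/130, 100/13)
  (131/22, 257/22)
  (0, 41/3)
  (0, 0)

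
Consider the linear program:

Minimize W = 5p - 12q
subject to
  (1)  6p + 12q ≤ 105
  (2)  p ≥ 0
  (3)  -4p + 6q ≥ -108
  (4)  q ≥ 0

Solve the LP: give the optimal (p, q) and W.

Feasible corners and W = 5p - 12q:
  (0, 35/4) → W = -105
  (35/2, 0) → W = 175/2
  (0, 0) → W = 0

p = 0, q = 35/4, minimum W = -105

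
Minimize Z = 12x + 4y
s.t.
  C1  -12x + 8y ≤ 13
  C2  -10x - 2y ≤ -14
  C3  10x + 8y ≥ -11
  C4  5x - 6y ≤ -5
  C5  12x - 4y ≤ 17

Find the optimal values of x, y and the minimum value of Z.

x = 37/35, y = 12/7, minimum Z = 684/35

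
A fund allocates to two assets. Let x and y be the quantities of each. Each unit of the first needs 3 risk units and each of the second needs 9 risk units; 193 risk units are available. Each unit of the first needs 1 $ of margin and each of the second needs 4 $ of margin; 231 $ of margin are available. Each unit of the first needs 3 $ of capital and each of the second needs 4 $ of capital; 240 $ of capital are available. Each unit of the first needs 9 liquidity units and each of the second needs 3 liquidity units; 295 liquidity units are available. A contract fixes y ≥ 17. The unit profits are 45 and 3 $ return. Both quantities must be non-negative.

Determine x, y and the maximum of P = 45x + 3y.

x = 40/3, y = 17, maximum P = 651

Corner points and P = 45x + 3y:
  (0, 193/9) → P = 193/3
  (0, 17) → P = 51
  (40/3, 17) → P = 651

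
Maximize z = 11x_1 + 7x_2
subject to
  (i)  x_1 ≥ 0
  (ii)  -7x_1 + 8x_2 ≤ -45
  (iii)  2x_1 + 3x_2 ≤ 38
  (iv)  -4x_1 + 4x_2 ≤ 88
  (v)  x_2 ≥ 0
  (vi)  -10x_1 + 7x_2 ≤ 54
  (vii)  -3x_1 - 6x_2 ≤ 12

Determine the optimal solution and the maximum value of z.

Corner points and z = 11x_1 + 7x_2:
  (439/37, 176/37) → z = 6061/37
  (45/7, 0) → z = 495/7
  (19, 0) → z = 209

x_1 = 19, x_2 = 0, maximum z = 209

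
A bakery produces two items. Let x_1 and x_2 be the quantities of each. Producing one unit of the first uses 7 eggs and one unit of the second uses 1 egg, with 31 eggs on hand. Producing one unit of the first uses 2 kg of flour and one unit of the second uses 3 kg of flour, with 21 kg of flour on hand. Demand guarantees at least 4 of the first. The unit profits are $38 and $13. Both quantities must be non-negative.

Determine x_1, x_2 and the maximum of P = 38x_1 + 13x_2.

x_1 = 4, x_2 = 3, maximum P = 191

Vertices and P = 38x_1 + 13x_2:
  (31/7, 0) → P = 1178/7
  (4, 0) → P = 152
  (4, 3) → P = 191

The optimum lies where 7x_1 + x_2 = 31 and x_1 = 4.
Solving simultaneously gives x_1 = 4, x_2 = 3.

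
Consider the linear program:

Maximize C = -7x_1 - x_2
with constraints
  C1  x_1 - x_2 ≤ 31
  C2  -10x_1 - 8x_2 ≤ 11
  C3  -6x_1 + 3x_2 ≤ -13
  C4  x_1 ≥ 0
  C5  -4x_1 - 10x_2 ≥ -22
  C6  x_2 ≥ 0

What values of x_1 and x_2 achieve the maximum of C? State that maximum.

The optimum lies where -6x_1 + 3x_2 = -13 and x_2 = 0.
Solving simultaneously gives x_1 = 13/6, x_2 = 0.

x_1 = 13/6, x_2 = 0, maximum C = -91/6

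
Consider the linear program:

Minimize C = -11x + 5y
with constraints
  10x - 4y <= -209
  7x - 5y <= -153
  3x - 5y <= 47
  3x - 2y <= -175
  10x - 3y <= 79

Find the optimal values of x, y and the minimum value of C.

Vertices and C = -11x + 5y:
  (141/4, 1123/8) → C = 2513/8
  (943/10, 288) → C = 4027/10
  (-323/3, -74) → C = 2443/3
The feasible region is unbounded (it extends along (-5, -3), (3, 10)), but C strictly increases along every unbounded feasible direction, so there is no improving ray and the minimum is attained at a vertex.

The optimum lies where 10x - 4y = -209 and 3x - 2y = -175.
Solving simultaneously gives x = 141/4, y = 1123/8.

x = 141/4, y = 1123/8, minimum C = 2513/8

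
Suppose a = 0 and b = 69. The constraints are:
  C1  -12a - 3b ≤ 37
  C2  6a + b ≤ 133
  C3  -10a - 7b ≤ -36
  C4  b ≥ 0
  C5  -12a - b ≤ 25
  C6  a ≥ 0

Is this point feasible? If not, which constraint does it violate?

C1: -207 ≤ 37 ✓
C2: 69 ≤ 133 ✓
C3: -483 ≤ -36 ✓
C4: 69 ≥ 0 ✓
C5: -69 ≤ 25 ✓
C6: 0 ≥ 0 ✓

feasible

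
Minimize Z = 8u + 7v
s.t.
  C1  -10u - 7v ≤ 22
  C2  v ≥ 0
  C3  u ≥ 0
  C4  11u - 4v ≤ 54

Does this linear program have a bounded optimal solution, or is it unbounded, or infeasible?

Vertices and Z = 8u + 7v:
  (0, 0) → Z = 0
  (54/11, 0) → Z = 432/11
The feasible region has finitely many vertices and no improving ray; the minimum is 0 at (0, 0).

bounded optimum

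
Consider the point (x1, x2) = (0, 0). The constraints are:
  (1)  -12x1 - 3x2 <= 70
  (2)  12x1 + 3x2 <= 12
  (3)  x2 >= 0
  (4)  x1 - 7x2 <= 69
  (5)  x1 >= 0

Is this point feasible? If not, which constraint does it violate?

feasible

(1): 0 ≤ 70 ✓
(2): 0 ≤ 12 ✓
(3): 0 ≥ 0 ✓
(4): 0 ≤ 69 ✓
(5): 0 ≥ 0 ✓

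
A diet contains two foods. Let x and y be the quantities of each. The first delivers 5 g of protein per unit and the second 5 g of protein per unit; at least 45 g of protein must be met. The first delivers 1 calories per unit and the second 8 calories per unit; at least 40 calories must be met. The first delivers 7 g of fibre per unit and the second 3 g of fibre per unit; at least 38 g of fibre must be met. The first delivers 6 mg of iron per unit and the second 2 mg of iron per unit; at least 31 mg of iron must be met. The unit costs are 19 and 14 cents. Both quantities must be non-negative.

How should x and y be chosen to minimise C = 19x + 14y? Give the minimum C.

x = 13/4, y = 23/4, minimum C = 569/4

The feasible region is unbounded (it extends along (0, 1), (1, 0)), but C strictly increases along every unbounded feasible direction, so there is no improving ray and the minimum is attained at a vertex.

At the optimal vertex, 5x + 5y = 45 and 6x + 2y = 31.
Solving simultaneously gives x = 13/4, y = 23/4.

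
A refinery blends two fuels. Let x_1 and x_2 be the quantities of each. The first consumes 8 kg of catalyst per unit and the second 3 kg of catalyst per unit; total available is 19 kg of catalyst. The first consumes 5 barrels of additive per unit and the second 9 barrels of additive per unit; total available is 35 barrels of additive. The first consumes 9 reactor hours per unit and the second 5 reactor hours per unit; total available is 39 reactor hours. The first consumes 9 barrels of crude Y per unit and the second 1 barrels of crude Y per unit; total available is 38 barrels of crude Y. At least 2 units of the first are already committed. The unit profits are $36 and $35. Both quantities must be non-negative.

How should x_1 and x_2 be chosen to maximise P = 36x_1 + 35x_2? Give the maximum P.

Feasible corners and P = 36x_1 + 35x_2:
  (19/8, 0) → P = 171/2
  (2, 0) → P = 72
  (2, 1) → P = 107

At the optimal vertex, 8x_1 + 3x_2 = 19 and x_1 = 2.
Solving simultaneously gives x_1 = 2, x_2 = 1.

x_1 = 2, x_2 = 1, maximum P = 107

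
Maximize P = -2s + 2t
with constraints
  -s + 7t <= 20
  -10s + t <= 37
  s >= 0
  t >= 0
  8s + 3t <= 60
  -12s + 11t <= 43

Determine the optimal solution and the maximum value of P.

At the optimal vertex, -s + 7t = 20 and s = 0.
Solving simultaneously gives s = 0, t = 20/7.

s = 0, t = 20/7, maximum P = 40/7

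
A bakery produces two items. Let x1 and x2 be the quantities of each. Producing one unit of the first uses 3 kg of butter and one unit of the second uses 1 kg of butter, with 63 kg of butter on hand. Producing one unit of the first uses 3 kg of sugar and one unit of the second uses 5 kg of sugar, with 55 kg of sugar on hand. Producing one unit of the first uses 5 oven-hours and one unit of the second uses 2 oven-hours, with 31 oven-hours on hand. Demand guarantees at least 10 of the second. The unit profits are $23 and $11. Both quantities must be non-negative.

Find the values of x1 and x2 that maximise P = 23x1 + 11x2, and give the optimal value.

Corner points and P = 23x1 + 11x2:
  (0, 11) → P = 121
  (0, 10) → P = 110
  (5/3, 10) → P = 445/3

x1 = 5/3, x2 = 10, maximum P = 445/3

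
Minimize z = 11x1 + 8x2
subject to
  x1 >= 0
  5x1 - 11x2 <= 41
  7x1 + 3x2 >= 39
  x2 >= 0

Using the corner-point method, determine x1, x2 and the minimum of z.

Extreme points and z = 11x1 + 8x2:
  (0, 13) → z = 104
  (41/5, 0) → z = 451/5
  (39/7, 0) → z = 429/7
The feasible region is unbounded (it extends along (0, 1), (11, 5)), but z strictly increases along every unbounded feasible direction, so there is no improving ray and the minimum is attained at a vertex.

The optimum lies where 7x1 + 3x2 = 39 and x2 = 0.
Solving simultaneously gives x1 = 39/7, x2 = 0.

x1 = 39/7, x2 = 0, minimum z = 429/7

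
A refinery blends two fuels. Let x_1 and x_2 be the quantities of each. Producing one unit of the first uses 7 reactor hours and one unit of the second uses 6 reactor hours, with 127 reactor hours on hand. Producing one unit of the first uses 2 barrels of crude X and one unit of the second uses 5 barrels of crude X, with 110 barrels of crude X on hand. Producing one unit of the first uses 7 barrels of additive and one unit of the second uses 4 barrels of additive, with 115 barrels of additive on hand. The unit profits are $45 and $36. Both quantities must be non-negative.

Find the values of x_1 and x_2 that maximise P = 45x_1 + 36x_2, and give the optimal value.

Corner points and P = 45x_1 + 36x_2:
  (0, 0) → P = 0
  (0, 127/6) → P = 762
  (115/7, 0) → P = 5175/7
  (13, 6) → P = 801

x_1 = 13, x_2 = 6, maximum P = 801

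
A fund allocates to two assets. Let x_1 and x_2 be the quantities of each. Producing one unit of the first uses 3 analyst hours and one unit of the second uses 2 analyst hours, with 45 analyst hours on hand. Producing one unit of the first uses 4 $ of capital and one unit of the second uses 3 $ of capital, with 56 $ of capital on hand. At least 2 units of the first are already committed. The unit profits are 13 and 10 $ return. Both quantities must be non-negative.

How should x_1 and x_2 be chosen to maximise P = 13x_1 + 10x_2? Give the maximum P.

x_1 = 2, x_2 = 16, maximum P = 186

Vertices and P = 13x_1 + 10x_2:
  (14, 0) → P = 182
  (2, 0) → P = 26
  (2, 16) → P = 186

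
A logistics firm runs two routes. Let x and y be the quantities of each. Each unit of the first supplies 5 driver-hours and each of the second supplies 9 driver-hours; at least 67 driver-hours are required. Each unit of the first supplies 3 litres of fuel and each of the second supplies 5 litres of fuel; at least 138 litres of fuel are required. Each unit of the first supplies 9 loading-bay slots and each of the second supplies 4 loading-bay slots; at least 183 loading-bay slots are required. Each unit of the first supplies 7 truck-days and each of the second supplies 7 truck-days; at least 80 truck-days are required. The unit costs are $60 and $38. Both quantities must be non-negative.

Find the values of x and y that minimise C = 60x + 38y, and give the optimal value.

Vertices and C = 60x + 38y:
  (0, 183/4) → C = 3477/2
  (46, 0) → C = 2760
  (11, 21) → C = 1458
The feasible region is unbounded (it extends along (0, 1), (1, 0)), but C strictly increases along every unbounded feasible direction, so there is no improving ray and the minimum is attained at a vertex.

At the optimal vertex, 3x + 5y = 138 and 9x + 4y = 183.
Solving simultaneously gives x = 11, y = 21.

x = 11, y = 21, minimum C = 1458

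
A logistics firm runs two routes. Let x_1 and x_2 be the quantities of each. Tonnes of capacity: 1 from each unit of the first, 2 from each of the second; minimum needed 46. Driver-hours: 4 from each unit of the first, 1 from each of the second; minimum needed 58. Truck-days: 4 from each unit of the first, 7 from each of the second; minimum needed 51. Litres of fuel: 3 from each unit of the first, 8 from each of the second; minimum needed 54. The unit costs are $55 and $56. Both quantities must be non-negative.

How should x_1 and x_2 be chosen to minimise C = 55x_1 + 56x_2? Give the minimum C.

Vertices and C = 55x_1 + 56x_2:
  (0, 58) → C = 3248
  (46, 0) → C = 2530
  (10, 18) → C = 1558
The feasible region is unbounded (it extends along (0, 1), (1, 0)), but C strictly increases along every unbounded feasible direction, so there is no improving ray and the minimum is attained at a vertex.

The binding constraints are x_1 + 2x_2 = 46 and 4x_1 + x_2 = 58.
Solving simultaneously gives x_1 = 10, x_2 = 18.

x_1 = 10, x_2 = 18, minimum C = 1558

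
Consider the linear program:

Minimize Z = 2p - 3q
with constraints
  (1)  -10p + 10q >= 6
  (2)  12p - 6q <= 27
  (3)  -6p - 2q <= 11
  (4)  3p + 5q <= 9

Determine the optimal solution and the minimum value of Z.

p = -73/24, q = 29/8, minimum Z = -407/24

Feasible corners and Z = 2p - 3q:
  (-61/40, -37/40) → Z = -11/40
  (3/4, 27/20) → Z = -51/20
  (-73/24, 29/8) → Z = -407/24

The binding constraints are -6p - 2q = 11 and 3p + 5q = 9.
Solving simultaneously gives p = -73/24, q = 29/8.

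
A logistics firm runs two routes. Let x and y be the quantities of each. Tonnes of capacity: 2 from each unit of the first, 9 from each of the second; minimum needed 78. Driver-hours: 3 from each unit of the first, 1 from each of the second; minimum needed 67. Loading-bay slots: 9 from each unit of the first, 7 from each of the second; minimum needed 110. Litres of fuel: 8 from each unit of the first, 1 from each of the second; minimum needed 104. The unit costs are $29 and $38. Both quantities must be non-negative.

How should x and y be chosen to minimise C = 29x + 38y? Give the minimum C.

The feasible region is unbounded (it extends along (0, 1), (1, 0)), but C strictly increases along every unbounded feasible direction, so there is no improving ray and the minimum is attained at a vertex.

x = 21, y = 4, minimum C = 761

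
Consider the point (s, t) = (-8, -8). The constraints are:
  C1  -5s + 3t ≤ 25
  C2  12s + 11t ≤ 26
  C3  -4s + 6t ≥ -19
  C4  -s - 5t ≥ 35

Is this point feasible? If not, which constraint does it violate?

feasible

C1: 16 ≤ 25 ✓
C2: -184 ≤ 26 ✓
C3: -16 ≥ -19 ✓
C4: 48 ≥ 35 ✓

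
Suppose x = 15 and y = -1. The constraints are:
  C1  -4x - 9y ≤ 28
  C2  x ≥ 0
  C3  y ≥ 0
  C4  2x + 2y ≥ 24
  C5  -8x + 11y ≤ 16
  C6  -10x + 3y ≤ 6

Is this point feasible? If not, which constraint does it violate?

Constraint C3: y = -1, which is not ≥ 0. All other constraints are satisfied.

not feasible — violates C3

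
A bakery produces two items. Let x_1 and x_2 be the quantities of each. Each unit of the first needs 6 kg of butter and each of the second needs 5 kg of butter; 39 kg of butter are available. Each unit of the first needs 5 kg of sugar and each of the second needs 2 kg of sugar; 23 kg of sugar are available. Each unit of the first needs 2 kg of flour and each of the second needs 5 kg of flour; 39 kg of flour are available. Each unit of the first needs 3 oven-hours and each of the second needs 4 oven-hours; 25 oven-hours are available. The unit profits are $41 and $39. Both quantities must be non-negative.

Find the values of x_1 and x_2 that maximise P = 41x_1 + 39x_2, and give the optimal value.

x_1 = 3, x_2 = 4, maximum P = 279

Vertices and P = 41x_1 + 39x_2:
  (0, 0) → P = 0
  (0, 25/4) → P = 975/4
  (23/5, 0) → P = 943/5
  (3, 4) → P = 279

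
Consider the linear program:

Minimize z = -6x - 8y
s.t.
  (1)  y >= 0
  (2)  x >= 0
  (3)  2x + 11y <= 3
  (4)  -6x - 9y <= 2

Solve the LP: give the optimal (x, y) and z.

x = 3/2, y = 0, minimum z = -9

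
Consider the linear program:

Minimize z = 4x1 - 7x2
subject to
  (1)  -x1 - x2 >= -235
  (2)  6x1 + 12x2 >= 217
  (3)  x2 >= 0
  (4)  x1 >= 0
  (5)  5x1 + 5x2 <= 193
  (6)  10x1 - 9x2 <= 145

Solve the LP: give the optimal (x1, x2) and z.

x1 = 0, x2 = 193/5, minimum z = -1351/5

Extreme points and z = 4x1 - 7x2:
  (0, 217/12) → z = -1519/12
  (1231/58, 650/87) → z = 2836/87
  (0, 193/5) → z = -1351/5
  (2462/95, 241/19) → z = 1413/95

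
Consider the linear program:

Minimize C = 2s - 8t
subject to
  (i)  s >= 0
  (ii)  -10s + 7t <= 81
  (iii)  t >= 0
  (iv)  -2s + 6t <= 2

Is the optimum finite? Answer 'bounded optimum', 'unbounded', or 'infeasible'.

unbounded

From the feasible point (0, 0), moving in the direction (6, 2) keeps every constraint satisfied while C decreases without bound.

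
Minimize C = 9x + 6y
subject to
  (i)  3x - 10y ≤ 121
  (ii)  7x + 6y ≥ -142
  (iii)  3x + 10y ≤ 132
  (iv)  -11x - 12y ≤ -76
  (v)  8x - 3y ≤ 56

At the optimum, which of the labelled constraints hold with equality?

(iii) and (iv)

Corner points and C = 9x + 6y:
  (-412/37, 612/37) → C = -36/37
  (956/89, 888/89) → C = 13932/89
  (300/43, -8/129) → C = 2684/43

The minimum is at (-412/37, 612/37). Substituting into each constraint, equality holds for (iii) and (iv); the remaining constraints have slack.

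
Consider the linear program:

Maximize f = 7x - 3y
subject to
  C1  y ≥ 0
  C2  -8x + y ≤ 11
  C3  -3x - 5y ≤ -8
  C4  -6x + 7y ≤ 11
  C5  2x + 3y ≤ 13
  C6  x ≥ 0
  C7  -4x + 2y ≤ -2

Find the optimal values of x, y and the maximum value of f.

x = 13/2, y = 0, maximum f = 91/2

Feasible corners and f = 7x - 3y:
  (8/3, 0) → f = 56/3
  (13/2, 0) → f = 91/2
  (1, 1) → f = 4
  (2, 3) → f = 5

The binding constraints are y = 0 and 2x + 3y = 13.
Solving simultaneously gives x = 13/2, y = 0.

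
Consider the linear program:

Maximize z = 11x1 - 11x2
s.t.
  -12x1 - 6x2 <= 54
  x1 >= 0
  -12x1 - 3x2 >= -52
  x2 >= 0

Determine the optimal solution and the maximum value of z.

Vertices and z = 11x1 - 11x2:
  (0, 52/3) → z = -572/3
  (0, 0) → z = 0
  (13/3, 0) → z = 143/3

x1 = 13/3, x2 = 0, maximum z = 143/3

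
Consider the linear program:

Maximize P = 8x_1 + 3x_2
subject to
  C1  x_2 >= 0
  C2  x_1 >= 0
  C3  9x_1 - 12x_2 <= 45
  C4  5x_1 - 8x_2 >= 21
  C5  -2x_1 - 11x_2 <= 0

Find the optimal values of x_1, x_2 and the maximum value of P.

Feasible corners and P = 8x_1 + 3x_2:
  (5, 0) → P = 40
  (21/5, 0) → P = 168/5
  (9, 3) → P = 81

x_1 = 9, x_2 = 3, maximum P = 81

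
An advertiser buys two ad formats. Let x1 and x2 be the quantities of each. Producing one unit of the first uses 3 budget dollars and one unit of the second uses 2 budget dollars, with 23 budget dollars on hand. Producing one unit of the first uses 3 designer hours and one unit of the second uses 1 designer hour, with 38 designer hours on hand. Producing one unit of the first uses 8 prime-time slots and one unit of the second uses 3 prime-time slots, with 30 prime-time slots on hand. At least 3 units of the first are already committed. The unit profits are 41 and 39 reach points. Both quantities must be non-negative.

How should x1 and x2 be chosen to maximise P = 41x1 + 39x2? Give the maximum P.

x1 = 3, x2 = 2, maximum P = 201

Corner points and P = 41x1 + 39x2:
  (15/4, 0) → P = 615/4
  (3, 0) → P = 123
  (3, 2) → P = 201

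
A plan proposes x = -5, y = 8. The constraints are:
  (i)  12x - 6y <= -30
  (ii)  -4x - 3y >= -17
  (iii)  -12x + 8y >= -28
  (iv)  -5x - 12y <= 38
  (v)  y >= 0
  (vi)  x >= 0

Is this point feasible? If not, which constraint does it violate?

Constraint (vi): x = -5, which is not ≥ 0. All other constraints are satisfied.

not feasible — violates (vi)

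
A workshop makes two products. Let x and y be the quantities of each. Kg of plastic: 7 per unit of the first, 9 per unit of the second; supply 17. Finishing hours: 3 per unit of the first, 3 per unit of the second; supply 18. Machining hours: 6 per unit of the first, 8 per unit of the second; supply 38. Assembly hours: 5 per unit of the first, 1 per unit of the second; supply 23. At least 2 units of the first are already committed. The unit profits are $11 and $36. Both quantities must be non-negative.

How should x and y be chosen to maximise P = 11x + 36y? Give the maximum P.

x = 2, y = 1/3, maximum P = 34

Corner points and P = 11x + 36y:
  (17/7, 0) → P = 187/7
  (2, 0) → P = 22
  (2, 1/3) → P = 34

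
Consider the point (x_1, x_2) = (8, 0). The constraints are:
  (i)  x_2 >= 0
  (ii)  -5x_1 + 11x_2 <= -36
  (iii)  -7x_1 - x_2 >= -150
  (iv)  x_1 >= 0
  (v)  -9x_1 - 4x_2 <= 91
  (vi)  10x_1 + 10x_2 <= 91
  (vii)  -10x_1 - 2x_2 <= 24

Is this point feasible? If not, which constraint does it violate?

feasible

(i): 0 ≥ 0 ✓
(ii): -40 ≤ -36 ✓
(iii): -56 ≥ -150 ✓
(iv): 8 ≥ 0 ✓
(v): -72 ≤ 91 ✓
(vi): 80 ≤ 91 ✓
(vii): -80 ≤ 24 ✓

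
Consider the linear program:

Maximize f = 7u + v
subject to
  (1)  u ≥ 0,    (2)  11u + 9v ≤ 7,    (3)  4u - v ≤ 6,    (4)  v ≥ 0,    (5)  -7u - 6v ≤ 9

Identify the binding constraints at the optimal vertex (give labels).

(2) and (4)

Vertices and f = 7u + v:
  (0, 7/9) → f = 7/9
  (0, 0) → f = 0
  (7/11, 0) → f = 49/11

The maximum is at (7/11, 0). Substituting into each constraint, equality holds for (2) and (4); the remaining constraints have slack.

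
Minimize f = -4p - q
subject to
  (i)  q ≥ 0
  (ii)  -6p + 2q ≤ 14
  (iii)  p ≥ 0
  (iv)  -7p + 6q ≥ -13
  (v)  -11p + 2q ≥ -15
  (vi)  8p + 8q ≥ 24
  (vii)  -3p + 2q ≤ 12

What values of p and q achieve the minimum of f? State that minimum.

p = 27/8, q = 177/16, minimum f = -393/16

Corner points and f = -4p - q:
  (0, 3) → f = -3
  (0, 6) → f = -6
  (21/13, 18/13) → f = -102/13
  (27/8, 177/16) → f = -393/16

The optimum lies where -11p + 2q = -15 and -3p + 2q = 12.
Solving simultaneously gives p = 27/8, q = 177/16.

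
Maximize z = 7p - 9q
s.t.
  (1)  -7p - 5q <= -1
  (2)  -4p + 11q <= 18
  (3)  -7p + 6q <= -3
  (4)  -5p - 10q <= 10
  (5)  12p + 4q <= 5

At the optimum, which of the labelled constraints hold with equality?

Corner points and z = 7p - 9q:
  (3/11, -2/11) → z = 39/11
  (21/32, -23/32) → z = 177/16
  (21/50, -1/100) → z = 303/100

The maximum is at (21/32, -23/32). Substituting into each constraint, equality holds for (1) and (5); the remaining constraints have slack.

(1) and (5)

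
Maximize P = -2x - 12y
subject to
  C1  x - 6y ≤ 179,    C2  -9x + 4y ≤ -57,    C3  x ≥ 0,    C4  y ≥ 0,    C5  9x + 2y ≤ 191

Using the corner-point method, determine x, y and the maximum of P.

x = 19/3, y = 0, maximum P = -38/3

Corner points and P = -2x - 12y:
  (19/3, 0) → P = -38/3
  (439/27, 67/3) → P = -8114/27
  (191/9, 0) → P = -382/9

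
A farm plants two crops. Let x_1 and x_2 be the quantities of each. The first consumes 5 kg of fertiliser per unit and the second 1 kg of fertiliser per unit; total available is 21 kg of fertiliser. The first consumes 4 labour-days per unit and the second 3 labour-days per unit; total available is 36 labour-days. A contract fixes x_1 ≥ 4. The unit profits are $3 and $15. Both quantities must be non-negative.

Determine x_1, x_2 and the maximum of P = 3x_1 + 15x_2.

Extreme points and P = 3x_1 + 15x_2:
  (21/5, 0) → P = 63/5
  (4, 0) → P = 12
  (4, 1) → P = 27

x_1 = 4, x_2 = 1, maximum P = 27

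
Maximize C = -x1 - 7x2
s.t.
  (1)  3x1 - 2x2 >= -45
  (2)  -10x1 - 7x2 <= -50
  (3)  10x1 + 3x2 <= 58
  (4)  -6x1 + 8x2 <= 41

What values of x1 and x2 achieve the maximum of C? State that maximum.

x1 = 32/5, x2 = -2, maximum C = 38/5

Corner points and C = -x1 - 7x2:
  (32/5, -2) → C = 38/5
  (113/122, 355/61) → C = -5083/122
  (341/98, 379/49) → C = -5647/98

At the optimal vertex, -10x1 - 7x2 = -50 and 10x1 + 3x2 = 58.
Solving simultaneously gives x1 = 32/5, x2 = -2.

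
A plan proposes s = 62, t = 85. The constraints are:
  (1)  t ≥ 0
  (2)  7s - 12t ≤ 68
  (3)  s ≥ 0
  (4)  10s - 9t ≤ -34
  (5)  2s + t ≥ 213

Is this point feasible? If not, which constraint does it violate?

not feasible — violates (5)

Constraint (5): 2s + t = 209, which is not ≥ 213. All other constraints are satisfied.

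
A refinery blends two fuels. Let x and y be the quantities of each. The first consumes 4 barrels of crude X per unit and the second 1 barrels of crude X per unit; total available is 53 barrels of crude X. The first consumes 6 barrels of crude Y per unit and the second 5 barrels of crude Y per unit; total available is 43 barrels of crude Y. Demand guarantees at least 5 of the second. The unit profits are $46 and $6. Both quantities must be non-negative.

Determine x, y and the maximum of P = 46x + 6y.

Corner points and P = 46x + 6y:
  (0, 43/5) → P = 258/5
  (0, 5) → P = 30
  (3, 5) → P = 168

The binding constraints are 6x + 5y = 43 and y = 5.
Solving simultaneously gives x = 3, y = 5.

x = 3, y = 5, maximum P = 168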